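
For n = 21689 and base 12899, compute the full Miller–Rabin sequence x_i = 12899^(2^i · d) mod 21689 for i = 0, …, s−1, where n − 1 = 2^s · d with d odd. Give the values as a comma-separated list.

19377, 9850, 7603

n − 1 = 21688 = 2^3 · 2711, so s = 3 and d = 2711.
x_0 = 12899^2711 mod 21689 = 19377.
x_1 = 19377^2 mod 21689 = 9850.
x_2 = 9850^2 mod 21689 = 7603.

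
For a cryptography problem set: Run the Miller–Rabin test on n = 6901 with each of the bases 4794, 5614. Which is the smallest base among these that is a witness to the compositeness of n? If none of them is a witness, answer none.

5614

n − 1 = 6900 = 2^2 · 1725, so s = 2 and d = 1725.
Base 4794: x_0 = 4794^1725 mod 6901 = 1. x_0 = 1, so 4794 is not a witness.
Base 5614: x_0 = 5614^1725 mod 6901 = 1233. x_0 is neither 1 nor 6900, so continue squaring. x_1 = 1233^2 mod 6901 = 2069. Reached i = s−1 = 1 without hitting −1: 5614 is a Miller–Rabin witness and 6901 is composite.
The smallest witness among the given bases is 5614.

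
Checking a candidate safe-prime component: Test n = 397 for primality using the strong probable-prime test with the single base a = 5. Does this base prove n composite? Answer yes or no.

n − 1 = 396 = 2^2 · 99, so s = 2 and d = 99.
x_0 = 5^99 mod 397 = 334.
x_0 is neither 1 nor 396, so continue squaring.
x_1 = 334^2 mod 397 = 396.
x_1 ≡ −1, so 5 is not a witness.

no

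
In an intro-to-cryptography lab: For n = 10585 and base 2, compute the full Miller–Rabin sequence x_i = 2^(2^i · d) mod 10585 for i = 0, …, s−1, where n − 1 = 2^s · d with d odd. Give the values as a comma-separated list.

n − 1 = 10584 = 2^3 · 1323, so s = 3 and d = 1323.
x_0 = 2^1323 mod 10585 = 7958.
x_1 = 7958^2 mod 10585 = 10294.
x_2 = 10294^2 mod 10585 = 1.

7958, 10294, 1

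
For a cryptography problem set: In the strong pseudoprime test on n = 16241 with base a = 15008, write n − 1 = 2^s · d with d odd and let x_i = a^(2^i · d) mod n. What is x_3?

n − 1 = 16240 = 2^4 · 1015, so s = 4 and d = 1015.
x_0 = 15008^1015 mod 16241 = 6687.
x_1 = 6687^2 mod 16241 = 4496.
x_2 = 4496^2 mod 16241 = 10212.
x_3 = 10212^2 mod 16241 = 1483.

1483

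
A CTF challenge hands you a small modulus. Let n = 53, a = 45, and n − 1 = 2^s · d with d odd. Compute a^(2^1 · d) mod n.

n − 1 = 52 = 2^2 · 13, so s = 2 and d = 13.
x_0 = 45^13 mod 53 = 30.
x_1 = 30^2 mod 53 = 52.

52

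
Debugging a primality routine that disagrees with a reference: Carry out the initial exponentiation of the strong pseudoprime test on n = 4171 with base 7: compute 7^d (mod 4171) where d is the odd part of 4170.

3138

n − 1 = 4170 = 2^1 · 2085, so s = 1 and d = 2085.
7^2085 mod 4171 = 3138.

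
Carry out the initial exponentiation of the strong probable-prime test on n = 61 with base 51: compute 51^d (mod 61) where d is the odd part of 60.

n − 1 = 60 = 2^2 · 15, so s = 2 and d = 15.
51^15 mod 61 = 11.

11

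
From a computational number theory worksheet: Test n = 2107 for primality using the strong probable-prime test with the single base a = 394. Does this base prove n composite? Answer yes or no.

n − 1 = 2106 = 2^1 · 1053, so s = 1 and d = 1053.
x_0 = 394^1053 mod 2107 = 988.
x_0 ∉ {1, 2106} and s = 1, so 394 is a Miller–Rabin witness and 2107 is composite.

yes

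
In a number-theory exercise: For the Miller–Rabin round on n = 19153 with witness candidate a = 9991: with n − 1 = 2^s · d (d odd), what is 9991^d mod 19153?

9142

n − 1 = 19152 = 2^4 · 1197, so s = 4 and d = 1197.
9991^1197 mod 19153 = 9142.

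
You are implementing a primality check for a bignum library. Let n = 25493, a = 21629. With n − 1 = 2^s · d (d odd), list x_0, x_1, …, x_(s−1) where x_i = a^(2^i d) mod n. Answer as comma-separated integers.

n − 1 = 25492 = 2^2 · 6373, so s = 2 and d = 6373.
x_0 = 21629^6373 mod 25493 = 18743.
x_1 = 18743^2 mod 25493 = 6509.

18743, 6509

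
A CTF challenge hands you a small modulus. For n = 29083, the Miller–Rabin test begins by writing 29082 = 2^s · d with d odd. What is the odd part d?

Halving: 29082 → 14541; 14541 is odd.
So 29082 = 2^1 · 14541.

14541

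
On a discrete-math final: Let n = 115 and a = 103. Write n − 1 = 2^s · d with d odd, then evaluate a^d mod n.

n − 1 = 114 = 2^1 · 57, so s = 1 and d = 57.
Repeated squaring mod 115: 103^1 ≡ 103, 103^2 ≡ 29, 103^4 ≡ 36, 103^8 ≡ 31, 103^16 ≡ 41, 103^32 ≡ 71.
57 = 32 + 16 + 8 + 1, so 103^57 ≡ 71·41·31·103 ≡ 63 (mod 115).

63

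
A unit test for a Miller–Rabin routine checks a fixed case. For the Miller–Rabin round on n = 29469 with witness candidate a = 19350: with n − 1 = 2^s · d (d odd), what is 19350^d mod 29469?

n − 1 = 29468 = 2^2 · 7367, so s = 2 and d = 7367.
Repeated squaring mod 29469: 19350^1 ≡ 19350, 19350^2 ≡ 18855, 19350^4 ≡ 26478, 19350^8 ≡ 16974, 19350^16 ≡ 27732, 19350^32 ≡ 11331, 19350^64 ≡ 24597, 19350^128 ≡ 13839, 19350^256 ≡ 28359, 19350^512 ≡ 23871, 19350^1024 ≡ 12057, 19350^2048 ≡ 672, 19350^4096 ≡ 9549.
7367 = 4096 + 2048 + 1024 + 128 + 64 + 4 + 2 + 1, so 19350^7367 ≡ 9549·672·12057·13839·24597·26478·18855·19350 ≡ 20703 (mod 29469).

20703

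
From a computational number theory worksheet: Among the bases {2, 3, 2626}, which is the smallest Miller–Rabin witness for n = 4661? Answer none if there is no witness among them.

n − 1 = 4660 = 2^2 · 1165, so s = 2 and d = 1165.
Base 2: x_0 = 2^1165 mod 4661 = 2333. x_0 is neither 1 nor 4660, so continue squaring. x_1 = 2333^2 mod 4661 = 3502. Reached i = s−1 = 1 without hitting −1: 2 is a Miller–Rabin witness and 4661 is composite.
Base 3: x_0 = 3^1165 mod 4661 = 66. x_0 is neither 1 nor 4660, so continue squaring. x_1 = 66^2 mod 4661 = 4356. Reached i = s−1 = 1 without hitting −1: 3 is a Miller–Rabin witness and 4661 is composite.
Base 2626: x_0 = 2626^1165 mod 4661 = 909. x_0 is neither 1 nor 4660, so continue squaring. x_1 = 909^2 mod 4661 = 1284. Reached i = s−1 = 1 without hitting −1: 2626 is a Miller–Rabin witness and 4661 is composite.
The smallest witness among the given bases is 2.

2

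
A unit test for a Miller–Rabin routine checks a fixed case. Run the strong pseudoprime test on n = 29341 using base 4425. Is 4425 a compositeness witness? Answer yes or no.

no

n − 1 = 29340 = 2^2 · 7335, so s = 2 and d = 7335.
x_0 = 4425^7335 mod 29341 = 18494.
x_0 is neither 1 nor 29340, so continue squaring.
x_1 = 18494^2 mod 29341 = 29340.
x_1 ≡ −1, so 4425 is not a witness.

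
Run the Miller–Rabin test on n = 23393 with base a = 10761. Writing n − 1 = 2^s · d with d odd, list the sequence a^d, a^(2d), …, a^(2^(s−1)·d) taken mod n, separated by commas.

n − 1 = 23392 = 2^5 · 731, so s = 5 and d = 731.
x_0 = 10761^731 mod 23393 = 11695.
x_1 = 11695^2 mod 23393 = 17547.
x_2 = 17547^2 mod 23393 = 21936.
x_3 = 21936^2 mod 23393 = 17479.
x_4 = 17479^2 mod 23393 = 2861.

11695, 17547, 21936, 17479, 2861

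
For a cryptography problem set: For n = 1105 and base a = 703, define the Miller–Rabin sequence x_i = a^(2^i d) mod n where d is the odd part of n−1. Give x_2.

n − 1 = 1104 = 2^4 · 69, so s = 4 and d = 69.
Repeated squaring mod 1105: 703^1 ≡ 703, 703^2 ≡ 274, 703^4 ≡ 1041, 703^8 ≡ 781, 703^16 ≡ 1, 703^32 ≡ 1, 703^64 ≡ 1.
69 = 64 + 4 + 1, so 703^69 ≡ 1·1041·703 ≡ 313 (mod 1105).
x_0 = 313.
x_1 = 313^2 mod 1105 = 729.
x_2 = 729^2 mod 1105 = 1041.

1041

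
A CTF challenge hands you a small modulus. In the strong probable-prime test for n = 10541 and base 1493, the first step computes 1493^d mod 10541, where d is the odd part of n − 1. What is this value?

n − 1 = 10540 = 2^2 · 2635, so s = 2 and d = 2635.
1493^2635 mod 10541 = 9793.

9793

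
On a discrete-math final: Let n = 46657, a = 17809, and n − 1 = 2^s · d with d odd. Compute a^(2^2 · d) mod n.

n − 1 = 46656 = 2^6 · 729, so s = 6 and d = 729.
x_0 = 17809^729 mod 46657 = 9658.
x_1 = 9658^2 mod 46657 = 9621.
x_2 = 9621^2 mod 46657 = 42810.

42810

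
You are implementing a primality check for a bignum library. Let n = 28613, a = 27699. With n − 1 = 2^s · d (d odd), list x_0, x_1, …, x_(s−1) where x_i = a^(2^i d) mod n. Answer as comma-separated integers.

17364, 13315

n − 1 = 28612 = 2^2 · 7153, so s = 2 and d = 7153.
x_0 = 27699^7153 mod 28613 = 17364.
x_1 = 17364^2 mod 28613 = 13315.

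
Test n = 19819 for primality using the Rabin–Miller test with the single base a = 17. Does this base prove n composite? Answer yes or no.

no

n − 1 = 19818 = 2^1 · 9909, so s = 1 and d = 9909.
x_0 = 17^9909 mod 19819 = 19818.
x_0 = 19818 ≡ −1, so 17 is not a witness.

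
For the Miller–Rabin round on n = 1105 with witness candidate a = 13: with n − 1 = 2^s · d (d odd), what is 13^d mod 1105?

13

n − 1 = 1104 = 2^4 · 69, so s = 4 and d = 69.
13^69 mod 1105 = 13.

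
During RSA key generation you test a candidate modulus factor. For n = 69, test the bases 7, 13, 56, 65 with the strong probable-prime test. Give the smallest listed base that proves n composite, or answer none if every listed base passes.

7

n − 1 = 68 = 2^2 · 17, so s = 2 and d = 17.
Base 7: x_0 = 7^17 mod 69 = 19. x_0 is neither 1 nor 68, so continue squaring. x_1 = 19^2 mod 69 = 16. Reached i = s−1 = 1 without hitting −1: 7 is a Miller–Rabin witness and 69 is composite.
Base 13: x_0 = 13^17 mod 69 = 52. x_0 is neither 1 nor 68, so continue squaring. x_1 = 52^2 mod 69 = 13. Reached i = s−1 = 1 without hitting −1: 13 is a Miller–Rabin witness and 69 is composite.
Base 56: x_0 = 56^17 mod 69 = 17. x_0 is neither 1 nor 68, so continue squaring. x_1 = 17^2 mod 69 = 13. Reached i = s−1 = 1 without hitting −1: 56 is a Miller–Rabin witness and 69 is composite.
Base 65: x_0 = 65^17 mod 69 = 44. x_0 is neither 1 nor 68, so continue squaring. x_1 = 44^2 mod 69 = 4. Reached i = s−1 = 1 without hitting −1: 65 is a Miller–Rabin witness and 69 is composite.
The smallest witness among the given bases is 7.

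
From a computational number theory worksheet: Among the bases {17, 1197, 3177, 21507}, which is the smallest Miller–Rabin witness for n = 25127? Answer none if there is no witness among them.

none

n − 1 = 25126 = 2^1 · 12563, so s = 1 and d = 12563.
Base 17: x_0 = 17^12563 mod 25127 = 1. x_0 = 1, so 17 is not a witness.
Base 1197: x_0 = 1197^12563 mod 25127 = 1. x_0 = 1, so 1197 is not a witness.
Base 3177: x_0 = 3177^12563 mod 25127 = 1. x_0 = 1, so 3177 is not a witness.
Base 21507: x_0 = 21507^12563 mod 25127 = 25126. x_0 = 25126 ≡ −1, so 21507 is not a witness.
No listed base is a witness for 25127.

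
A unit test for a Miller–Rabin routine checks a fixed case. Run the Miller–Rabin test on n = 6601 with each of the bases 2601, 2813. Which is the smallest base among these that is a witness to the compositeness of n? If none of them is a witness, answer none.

n − 1 = 6600 = 2^3 · 825, so s = 3 and d = 825.
Base 2601: x_0 = 2601^825 mod 6601 = 1. x_0 = 1, so 2601 is not a witness.
Base 2813: x_0 = 2813^825 mod 6601 = 6600. x_0 = 6600 ≡ −1, so 2813 is not a witness.
No listed base is a witness for 6601.

none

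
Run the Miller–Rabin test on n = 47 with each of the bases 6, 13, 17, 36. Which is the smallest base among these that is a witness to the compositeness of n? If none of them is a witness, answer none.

n − 1 = 46 = 2^1 · 23, so s = 1 and d = 23.
Base 6: x_0 = 6^23 mod 47 = 1. x_0 = 1, so 6 is not a witness.
Base 13: x_0 = 13^23 mod 47 = 46. x_0 = 46 ≡ −1, so 13 is not a witness.
Base 17: x_0 = 17^23 mod 47 = 1. x_0 = 1, so 17 is not a witness.
Base 36: x_0 = 36^23 mod 47 = 1. x_0 = 1, so 36 is not a witness.
No listed base is a witness for 47.

none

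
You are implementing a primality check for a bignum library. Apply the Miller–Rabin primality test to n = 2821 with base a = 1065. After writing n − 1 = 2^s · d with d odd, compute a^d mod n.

1611

n − 1 = 2820 = 2^2 · 705, so s = 2 and d = 705.
Repeated squaring mod 2821: 1065^1 ≡ 1065, 1065^2 ≡ 183, 1065^4 ≡ 2458, 1065^8 ≡ 2003, 1065^16 ≡ 547, 1065^32 ≡ 183, 1065^64 ≡ 2458, 1065^128 ≡ 2003, 1065^256 ≡ 547, 1065^512 ≡ 183.
705 = 512 + 128 + 64 + 1, so 1065^705 ≡ 183·2003·2458·1065 ≡ 1611 (mod 2821).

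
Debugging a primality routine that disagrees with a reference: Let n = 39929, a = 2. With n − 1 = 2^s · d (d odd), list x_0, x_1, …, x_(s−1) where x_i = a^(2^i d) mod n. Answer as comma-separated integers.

n − 1 = 39928 = 2^3 · 4991, so s = 3 and d = 4991.
x_0 = 2^4991 mod 39929 = 25157.
x_1 = 25157^2 mod 39929 = 39928.
x_2 = 39928^2 mod 39929 = 1.

25157, 39928, 1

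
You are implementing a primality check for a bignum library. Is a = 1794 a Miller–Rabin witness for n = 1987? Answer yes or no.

n − 1 = 1986 = 2^1 · 993, so s = 1 and d = 993.
Repeated squaring mod 1987: 1794^1 ≡ 1794, 1794^2 ≡ 1483, 1794^4 ≡ 1667, 1794^8 ≡ 1063, 1794^16 ≡ 1353, 1794^32 ≡ 582, 1794^64 ≡ 934, 1794^128 ≡ 63, 1794^256 ≡ 1982, 1794^512 ≡ 25.
993 = 512 + 256 + 128 + 64 + 32 + 1, so 1794^993 ≡ 25·1982·63·934·582·1794 ≡ 1 (mod 1987).
x_0 = 1794^993 mod 1987 = 1.
x_0 = 1, so 1794 is not a witness.

no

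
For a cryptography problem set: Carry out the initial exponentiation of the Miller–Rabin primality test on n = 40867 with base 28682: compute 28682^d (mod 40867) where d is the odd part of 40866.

1

n − 1 = 40866 = 2^1 · 20433, so s = 1 and d = 20433.
Repeated squaring mod 40867: 28682^1 ≡ 28682, 28682^2 ≡ 4414, 28682^4 ≡ 30704, 28682^8 ≡ 15660, 28682^16 ≡ 33600, 28682^32 ≡ 9125, 28682^64 ≡ 19546, 28682^128 ≡ 21400, 28682^256 ≡ 4398, 28682^512 ≡ 12313, 28682^1024 ≡ 34266, 28682^2048 ≡ 8979, 28682^4096 ≡ 32717, 28682^8192 ≡ 13625, 28682^16384 ≡ 22711.
20433 = 16384 + 2048 + 1024 + 512 + 256 + 128 + 64 + 16 + 1, so 28682^20433 ≡ 22711·8979·34266·12313·4398·21400·19546·33600·28682 ≡ 1 (mod 40867).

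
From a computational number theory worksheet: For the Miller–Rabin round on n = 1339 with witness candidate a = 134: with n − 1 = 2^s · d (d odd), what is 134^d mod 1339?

454

n − 1 = 1338 = 2^1 · 669, so s = 1 and d = 669.
Repeated squaring mod 1339: 134^1 ≡ 134, 134^2 ≡ 549, 134^4 ≡ 126, 134^8 ≡ 1147, 134^16 ≡ 711, 134^32 ≡ 718, 134^64 ≡ 9, 134^128 ≡ 81, 134^256 ≡ 1205, 134^512 ≡ 549.
669 = 512 + 128 + 16 + 8 + 4 + 1, so 134^669 ≡ 549·81·711·1147·126·134 ≡ 454 (mod 1339).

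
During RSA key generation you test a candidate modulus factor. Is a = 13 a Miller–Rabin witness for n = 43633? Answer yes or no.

no

n − 1 = 43632 = 2^4 · 2727, so s = 4 and d = 2727.
x_0 = 13^2727 mod 43633 = 31156.
x_0 is neither 1 nor 43632, so continue squaring.
x_1 = 31156^2 mod 43633 = 36618.
x_2 = 36618^2 mod 43633 = 35834.
x_3 = 35834^2 mod 43633 = 43632.
x_3 ≡ −1, so 13 is not a witness.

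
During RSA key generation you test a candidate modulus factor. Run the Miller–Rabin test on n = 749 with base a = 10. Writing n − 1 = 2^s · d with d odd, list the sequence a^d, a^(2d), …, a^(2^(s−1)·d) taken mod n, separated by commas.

654, 37

n − 1 = 748 = 2^2 · 187, so s = 2 and d = 187.
x_0 = 10^187 mod 749 = 654.
x_1 = 654^2 mod 749 = 37.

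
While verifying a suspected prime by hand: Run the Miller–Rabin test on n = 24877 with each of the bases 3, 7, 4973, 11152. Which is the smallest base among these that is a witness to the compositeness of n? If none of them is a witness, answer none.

none

n − 1 = 24876 = 2^2 · 6219, so s = 2 and d = 6219.
Base 3: x_0 = 3^6219 mod 24877 = 24876. x_0 = 24876 ≡ −1, so 3 is not a witness.
Base 7: x_0 = 7^6219 mod 24877 = 5020. x_0 is neither 1 nor 24876, so continue squaring. x_1 = 5020^2 mod 24877 = 24876. x_1 ≡ −1, so 7 is not a witness.
Base 4973: x_0 = 4973^6219 mod 24877 = 19857. x_0 is neither 1 nor 24876, so continue squaring. x_1 = 19857^2 mod 24877 = 24876. x_1 ≡ −1, so 4973 is not a witness.
Base 11152: x_0 = 11152^6219 mod 24877 = 19857. x_0 is neither 1 nor 24876, so continue squaring. x_1 = 19857^2 mod 24877 = 24876. x_1 ≡ −1, so 11152 is not a witness.
No listed base is a witness for 24877.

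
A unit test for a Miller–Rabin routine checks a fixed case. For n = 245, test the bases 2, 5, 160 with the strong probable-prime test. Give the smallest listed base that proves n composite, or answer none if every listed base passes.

n − 1 = 244 = 2^2 · 61, so s = 2 and d = 61.
Base 2: x_0 = 2^61 mod 245 = 37. x_0 is neither 1 nor 244, so continue squaring. x_1 = 37^2 mod 245 = 144. Reached i = s−1 = 1 without hitting −1: 2 is a Miller–Rabin witness and 245 is composite.
Base 5: x_0 = 5^61 mod 245 = 145. x_0 is neither 1 nor 244, so continue squaring. x_1 = 145^2 mod 245 = 200. Reached i = s−1 = 1 without hitting −1: 5 is a Miller–Rabin witness and 245 is composite.
Base 160: x_0 = 160^61 mod 245 = 20. x_0 is neither 1 nor 244, so continue squaring. x_1 = 20^2 mod 245 = 155. Reached i = s−1 = 1 without hitting −1: 160 is a Miller–Rabin witness and 245 is composite.
The smallest witness among the given bases is 2.

2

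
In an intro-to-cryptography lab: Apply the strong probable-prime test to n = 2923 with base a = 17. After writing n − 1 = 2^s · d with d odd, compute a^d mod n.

859

n − 1 = 2922 = 2^1 · 1461, so s = 1 and d = 1461.
By repeated squaring, 17^1461 ≡ 859 (mod 2923).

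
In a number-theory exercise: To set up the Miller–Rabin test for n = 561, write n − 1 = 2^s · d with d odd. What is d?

35

Halving: 560 → 280 → 140 → 70 → 35; 35 is odd.
So 560 = 2^4 · 35.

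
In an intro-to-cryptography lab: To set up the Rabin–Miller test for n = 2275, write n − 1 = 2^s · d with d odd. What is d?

Halving: 2274 → 1137; 1137 is odd.
So 2274 = 2^1 · 1137.

1137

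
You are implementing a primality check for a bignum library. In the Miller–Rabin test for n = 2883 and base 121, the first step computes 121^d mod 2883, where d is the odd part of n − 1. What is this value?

1888

n − 1 = 2882 = 2^1 · 1441, so s = 1 and d = 1441.
121^1441 mod 2883 = 1888.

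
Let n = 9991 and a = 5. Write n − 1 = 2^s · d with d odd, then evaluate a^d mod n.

n − 1 = 9990 = 2^1 · 4995, so s = 1 and d = 4995.
Repeated squaring mod 9991: 5^1 ≡ 5, 5^2 ≡ 25, 5^4 ≡ 625, 5^8 ≡ 976, 5^16 ≡ 3431, 5^32 ≡ 2363, 5^64 ≡ 8791, 5^128 ≡ 1296, 5^256 ≡ 1128, 5^512 ≡ 3527, 5^1024 ≡ 934, 5^2048 ≡ 3139, 5^4096 ≡ 2195.
4995 = 4096 + 512 + 256 + 128 + 2 + 1, so 5^4995 ≡ 2195·3527·1128·1296·25·5 ≡ 707 (mod 9991).

707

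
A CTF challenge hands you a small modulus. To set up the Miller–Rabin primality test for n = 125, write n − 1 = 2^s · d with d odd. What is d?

Halving: 124 → 62 → 31; 31 is odd.
So 124 = 2^2 · 31.

31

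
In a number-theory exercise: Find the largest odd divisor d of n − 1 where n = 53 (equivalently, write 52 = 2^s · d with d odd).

13

Halving: 52 → 26 → 13; 13 is odd.
So 52 = 2^2 · 13.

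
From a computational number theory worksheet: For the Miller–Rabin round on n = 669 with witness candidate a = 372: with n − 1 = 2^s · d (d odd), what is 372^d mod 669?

48

n − 1 = 668 = 2^2 · 167, so s = 2 and d = 167.
372^167 mod 669 = 48.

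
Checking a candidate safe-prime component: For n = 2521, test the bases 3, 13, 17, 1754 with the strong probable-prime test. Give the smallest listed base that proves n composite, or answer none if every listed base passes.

n − 1 = 2520 = 2^3 · 315, so s = 3 and d = 315.
Base 3: x_0 = 3^315 mod 2521 = 2520. x_0 = 2520 ≡ −1, so 3 is not a witness.
Base 13: x_0 = 13^315 mod 2521 = 1. x_0 = 1, so 13 is not a witness.
Base 17: x_0 = 17^315 mod 2521 = 1316. x_0 is neither 1 nor 2520, so continue squaring. x_1 = 1316^2 mod 2521 = 2450. x_2 = 2450^2 mod 2521 = 2520. x_2 ≡ −1, so 17 is not a witness.
Base 1754: x_0 = 1754^315 mod 2521 = 1316. x_0 is neither 1 nor 2520, so continue squaring. x_1 = 1316^2 mod 2521 = 2450. x_2 = 2450^2 mod 2521 = 2520. x_2 ≡ −1, so 1754 is not a witness.
No listed base is a witness for 2521.

none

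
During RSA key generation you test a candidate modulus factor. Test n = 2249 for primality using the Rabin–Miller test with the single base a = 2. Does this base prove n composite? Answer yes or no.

yes

n − 1 = 2248 = 2^3 · 281, so s = 3 and d = 281.
x_0 = 2^281 mod 2249 = 162.
x_0 is neither 1 nor 2248, so continue squaring.
x_1 = 162^2 mod 2249 = 1505.
x_2 = 1505^2 mod 2249 = 282.
Reached i = s−1 = 2 without hitting −1: 2 is a Miller–Rabin witness and 2249 is composite.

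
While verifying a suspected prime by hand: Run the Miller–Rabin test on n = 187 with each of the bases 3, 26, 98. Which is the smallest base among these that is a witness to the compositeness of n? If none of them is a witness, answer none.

3

n − 1 = 186 = 2^1 · 93, so s = 1 and d = 93.
Base 3: x_0 = 3^93 mod 187 = 148. x_0 ∉ {1, 186} and s = 1, so 3 is a Miller–Rabin witness and 187 is composite.
Base 26: x_0 = 26^93 mod 187 = 42. x_0 ∉ {1, 186} and s = 1, so 26 is a Miller–Rabin witness and 187 is composite.
Base 98: x_0 = 98^93 mod 187 = 98. x_0 ∉ {1, 186} and s = 1, so 98 is a Miller–Rabin witness and 187 is composite.
The smallest witness among the given bases is 3.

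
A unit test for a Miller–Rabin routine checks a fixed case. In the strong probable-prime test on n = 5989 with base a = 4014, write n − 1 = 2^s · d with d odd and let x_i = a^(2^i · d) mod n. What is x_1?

n − 1 = 5988 = 2^2 · 1497, so s = 2 and d = 1497.
x_0 = 4014^1497 mod 5989 = 5462.
x_1 = 5462^2 mod 5989 = 2235.

2235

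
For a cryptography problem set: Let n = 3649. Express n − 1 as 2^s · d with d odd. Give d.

57

Halving: 3648 → 1824 → 912 → 456 → 228 → 114 → 57; 57 is odd.
So 3648 = 2^6 · 57.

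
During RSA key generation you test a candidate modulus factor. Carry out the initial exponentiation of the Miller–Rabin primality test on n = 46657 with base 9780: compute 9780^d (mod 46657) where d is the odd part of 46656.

n − 1 = 46656 = 2^6 · 729, so s = 6 and d = 729.
9780^729 mod 46657 = 41885.

41885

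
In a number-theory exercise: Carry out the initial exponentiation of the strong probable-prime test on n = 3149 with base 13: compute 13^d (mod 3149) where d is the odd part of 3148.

n − 1 = 3148 = 2^2 · 787, so s = 2 and d = 787.
13^787 mod 3149 = 2061.

2061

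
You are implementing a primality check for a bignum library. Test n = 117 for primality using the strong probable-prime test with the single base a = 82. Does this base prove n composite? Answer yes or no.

yes

n − 1 = 116 = 2^2 · 29, so s = 2 and d = 29.
x_0 = 82^29 mod 117 = 10.
x_0 is neither 1 nor 116, so continue squaring.
x_1 = 10^2 mod 117 = 100.
Reached i = s−1 = 1 without hitting −1: 82 is a Miller–Rabin witness and 117 is composite.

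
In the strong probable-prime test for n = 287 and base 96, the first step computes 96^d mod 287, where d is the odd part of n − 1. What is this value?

3

n − 1 = 286 = 2^1 · 143, so s = 1 and d = 143.
Repeated squaring mod 287: 96^1 ≡ 96, 96^2 ≡ 32, 96^4 ≡ 163, 96^8 ≡ 165, 96^16 ≡ 247, 96^32 ≡ 165, 96^64 ≡ 247, 96^128 ≡ 165.
143 = 128 + 8 + 4 + 2 + 1, so 96^143 ≡ 165·165·163·32·96 ≡ 3 (mod 287).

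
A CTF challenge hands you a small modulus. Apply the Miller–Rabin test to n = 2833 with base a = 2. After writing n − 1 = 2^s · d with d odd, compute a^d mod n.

2832

n − 1 = 2832 = 2^4 · 177, so s = 4 and d = 177.
2^177 mod 2833 = 2832.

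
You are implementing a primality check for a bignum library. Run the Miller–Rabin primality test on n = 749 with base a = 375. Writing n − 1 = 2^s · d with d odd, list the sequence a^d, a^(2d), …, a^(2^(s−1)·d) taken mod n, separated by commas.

n − 1 = 748 = 2^2 · 187, so s = 2 and d = 187.
x_0 = 375^187 mod 749 = 88.
x_1 = 88^2 mod 749 = 254.

88, 254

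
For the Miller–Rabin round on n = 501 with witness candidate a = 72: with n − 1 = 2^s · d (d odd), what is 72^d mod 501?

n − 1 = 500 = 2^2 · 125, so s = 2 and d = 125.
72^125 mod 501 = 423.

423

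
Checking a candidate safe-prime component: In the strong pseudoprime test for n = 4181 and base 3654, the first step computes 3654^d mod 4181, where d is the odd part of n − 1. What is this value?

n − 1 = 4180 = 2^2 · 1045, so s = 2 and d = 1045.
3654^1045 mod 4181 = 1841.

1841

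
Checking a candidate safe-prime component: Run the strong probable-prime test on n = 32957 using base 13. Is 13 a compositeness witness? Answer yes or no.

no

n − 1 = 32956 = 2^2 · 8239, so s = 2 and d = 8239.
x_0 = 13^8239 mod 32957 = 30590.
x_0 is neither 1 nor 32956, so continue squaring.
x_1 = 30590^2 mod 32957 = 32956.
x_1 ≡ −1, so 13 is not a witness.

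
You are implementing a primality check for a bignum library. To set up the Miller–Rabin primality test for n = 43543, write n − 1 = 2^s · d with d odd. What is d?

Halving: 43542 → 21771; 21771 is odd.
So 43542 = 2^1 · 21771.

21771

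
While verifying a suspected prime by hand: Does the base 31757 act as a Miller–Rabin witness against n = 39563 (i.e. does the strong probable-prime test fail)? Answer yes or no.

n − 1 = 39562 = 2^1 · 19781, so s = 1 and d = 19781.
By repeated squaring, 31757^19781 ≡ 39562 (mod 39563).
x_0 = 31757^19781 mod 39563 = 39562.
x_0 = 39562 ≡ −1, so 31757 is not a witness.

no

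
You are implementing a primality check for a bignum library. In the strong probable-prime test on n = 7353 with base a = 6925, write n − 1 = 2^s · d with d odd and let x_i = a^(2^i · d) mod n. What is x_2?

2191

n − 1 = 7352 = 2^3 · 919, so s = 3 and d = 919.
By repeated squaring, 6925^919 ≡ 598 (mod 7353).
x_0 = 598.
x_1 = 598^2 mod 7353 = 4660.
x_2 = 4660^2 mod 7353 = 2191.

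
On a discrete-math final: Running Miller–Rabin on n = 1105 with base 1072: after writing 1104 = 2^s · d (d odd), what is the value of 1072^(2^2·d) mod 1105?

n − 1 = 1104 = 2^4 · 69, so s = 4 and d = 69.
x_0 = 1072^69 mod 1105 = 902.
x_1 = 902^2 mod 1105 = 324.
x_2 = 324^2 mod 1105 = 1.

1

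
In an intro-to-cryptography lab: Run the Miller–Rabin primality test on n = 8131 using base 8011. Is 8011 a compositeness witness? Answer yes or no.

yes

n − 1 = 8130 = 2^1 · 4065, so s = 1 and d = 4065.
Repeated squaring mod 8131: 8011^1 ≡ 8011, 8011^2 ≡ 6269, 8011^4 ≡ 3238, 8011^8 ≡ 3785, 8011^16 ≡ 7534, 8011^32 ≡ 6776, 8011^64 ≡ 6550, 8011^128 ≡ 3344, 8011^256 ≡ 2211, 8011^512 ≡ 1790, 8011^1024 ≡ 486, 8011^2048 ≡ 397.
4065 = 2048 + 1024 + 512 + 256 + 128 + 64 + 32 + 1, so 8011^4065 ≡ 397·486·1790·2211·3344·6550·6776·8011 ≡ 5887 (mod 8131).
x_0 = 8011^4065 mod 8131 = 5887.
x_0 ∉ {1, 8130} and s = 1, so 8011 is a Miller–Rabin witness and 8131 is composite.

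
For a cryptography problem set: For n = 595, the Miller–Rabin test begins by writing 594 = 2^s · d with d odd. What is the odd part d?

Halving: 594 → 297; 297 is odd.
So 594 = 2^1 · 297.

297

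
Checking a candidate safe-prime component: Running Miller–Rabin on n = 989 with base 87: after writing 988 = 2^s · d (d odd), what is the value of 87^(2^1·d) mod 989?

n − 1 = 988 = 2^2 · 247, so s = 2 and d = 247.
x_0 = 87^247 mod 989 = 302.
x_1 = 302^2 mod 989 = 216.

216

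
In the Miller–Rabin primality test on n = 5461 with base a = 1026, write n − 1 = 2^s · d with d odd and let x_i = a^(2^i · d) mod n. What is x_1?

n − 1 = 5460 = 2^2 · 1365, so s = 2 and d = 1365.
x_0 = 1026^1365 mod 5461 = 5460.
x_1 = 5460^2 mod 5461 = 1.

1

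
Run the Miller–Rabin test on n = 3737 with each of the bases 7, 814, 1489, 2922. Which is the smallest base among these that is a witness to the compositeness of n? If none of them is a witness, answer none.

n − 1 = 3736 = 2^3 · 467, so s = 3 and d = 467.
Base 7: x_0 = 7^467 mod 3737 = 1422. x_0 is neither 1 nor 3736, so continue squaring. x_1 = 1422^2 mod 3737 = 367. x_2 = 367^2 mod 3737 = 157. Reached i = s−1 = 2 without hitting −1: 7 is a Miller–Rabin witness and 3737 is composite.
Base 814: x_0 = 814^467 mod 3737 = 2590. x_0 is neither 1 nor 3736, so continue squaring. x_1 = 2590^2 mod 3737 = 185. x_2 = 185^2 mod 3737 = 592. Reached i = s−1 = 2 without hitting −1: 814 is a Miller–Rabin witness and 3737 is composite.
Base 1489: x_0 = 1489^467 mod 3737 = 1735. x_0 is neither 1 nor 3736, so continue squaring. x_1 = 1735^2 mod 3737 = 1940. x_2 = 1940^2 mod 3737 = 441. Reached i = s−1 = 2 without hitting −1: 1489 is a Miller–Rabin witness and 3737 is composite.
Base 2922: x_0 = 2922^467 mod 3737 = 295. x_0 is neither 1 nor 3736, so continue squaring. x_1 = 295^2 mod 3737 = 1074. x_2 = 1074^2 mod 3737 = 2480. Reached i = s−1 = 2 without hitting −1: 2922 is a Miller–Rabin witness and 3737 is composite.
The smallest witness among the given bases is 7.

7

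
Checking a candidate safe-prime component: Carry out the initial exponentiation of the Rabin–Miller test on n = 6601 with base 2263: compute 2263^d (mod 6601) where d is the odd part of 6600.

1772

n − 1 = 6600 = 2^3 · 825, so s = 3 and d = 825.
2263^825 mod 6601 = 1772.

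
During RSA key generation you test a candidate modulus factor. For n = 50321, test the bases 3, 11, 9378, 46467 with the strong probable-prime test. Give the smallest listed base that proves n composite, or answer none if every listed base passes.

n − 1 = 50320 = 2^4 · 3145, so s = 4 and d = 3145.
Base 3: x_0 = 3^3145 mod 50321 = 2987. x_0 is neither 1 nor 50320, so continue squaring. x_1 = 2987^2 mod 50321 = 15352. x_2 = 15352^2 mod 50321 = 30661. x_3 = 30661^2 mod 50321 = 50320. x_3 ≡ −1, so 3 is not a witness.
Base 11: x_0 = 11^3145 mod 50321 = 13993. x_0 is neither 1 nor 50320, so continue squaring. x_1 = 13993^2 mod 50321 = 5038. x_2 = 5038^2 mod 50321 = 19660. x_3 = 19660^2 mod 50321 = 50320. x_3 ≡ −1, so 11 is not a witness.
Base 9378: x_0 = 9378^3145 mod 50321 = 13993. x_0 is neither 1 nor 50320, so continue squaring. x_1 = 13993^2 mod 50321 = 5038. x_2 = 5038^2 mod 50321 = 19660. x_3 = 19660^2 mod 50321 = 50320. x_3 ≡ −1, so 9378 is not a witness.
Base 46467: x_0 = 46467^3145 mod 50321 = 19660. x_0 is neither 1 nor 50320, so continue squaring. x_1 = 19660^2 mod 50321 = 50320. x_1 ≡ −1, so 46467 is not a witness.
No listed base is a witness for 50321.

none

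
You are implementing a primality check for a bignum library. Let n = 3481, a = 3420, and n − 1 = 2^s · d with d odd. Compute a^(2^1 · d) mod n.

1417

n − 1 = 3480 = 2^3 · 435, so s = 3 and d = 435.
x_0 = 3420^435 mod 3481 = 709.
x_1 = 709^2 mod 3481 = 1417.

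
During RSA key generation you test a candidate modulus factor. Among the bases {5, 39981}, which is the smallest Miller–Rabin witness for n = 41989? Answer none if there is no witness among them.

n − 1 = 41988 = 2^2 · 10497, so s = 2 and d = 10497.
Base 5: x_0 = 5^10497 mod 41989 = 16642. x_0 is neither 1 nor 41988, so continue squaring. x_1 = 16642^2 mod 41989 = 38709. Reached i = s−1 = 1 without hitting −1: 5 is a Miller–Rabin witness and 41989 is composite.
Base 39981: x_0 = 39981^10497 mod 41989 = 10486. x_0 is neither 1 nor 41988, so continue squaring. x_1 = 10486^2 mod 41989 = 28994. Reached i = s−1 = 1 without hitting −1: 39981 is a Miller–Rabin witness and 41989 is composite.
The smallest witness among the given bases is 5.

5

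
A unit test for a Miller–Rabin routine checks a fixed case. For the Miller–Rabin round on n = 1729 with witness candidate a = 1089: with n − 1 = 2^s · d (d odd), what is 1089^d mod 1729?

n − 1 = 1728 = 2^6 · 27, so s = 6 and d = 27.
1089^27 mod 1729 = 1065.

1065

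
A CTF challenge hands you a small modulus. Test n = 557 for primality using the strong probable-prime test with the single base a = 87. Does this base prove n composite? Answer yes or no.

no

n − 1 = 556 = 2^2 · 139, so s = 2 and d = 139.
x_0 = 87^139 mod 557 = 118.
x_0 is neither 1 nor 556, so continue squaring.
x_1 = 118^2 mod 557 = 556.
x_1 ≡ −1, so 87 is not a witness.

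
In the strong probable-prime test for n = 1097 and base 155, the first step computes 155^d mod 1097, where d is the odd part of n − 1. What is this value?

341

n − 1 = 1096 = 2^3 · 137, so s = 3 and d = 137.
Repeated squaring mod 1097: 155^1 ≡ 155, 155^2 ≡ 988, 155^4 ≡ 911, 155^8 ≡ 589, 155^16 ≡ 269, 155^32 ≡ 1056, 155^64 ≡ 584, 155^128 ≡ 986.
137 = 128 + 8 + 1, so 155^137 ≡ 986·589·155 ≡ 341 (mod 1097).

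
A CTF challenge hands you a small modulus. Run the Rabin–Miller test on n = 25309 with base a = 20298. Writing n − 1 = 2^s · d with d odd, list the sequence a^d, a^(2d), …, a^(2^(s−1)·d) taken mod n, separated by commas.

n − 1 = 25308 = 2^2 · 6327, so s = 2 and d = 6327.
x_0 = 20298^6327 mod 25309 = 2868.
x_1 = 2868^2 mod 25309 = 25308.

2868, 25308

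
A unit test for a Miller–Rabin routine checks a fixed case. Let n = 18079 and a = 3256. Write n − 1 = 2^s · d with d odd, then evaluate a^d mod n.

n − 1 = 18078 = 2^1 · 9039, so s = 1 and d = 9039.
By repeated squaring, 3256^9039 ≡ 14800 (mod 18079).

14800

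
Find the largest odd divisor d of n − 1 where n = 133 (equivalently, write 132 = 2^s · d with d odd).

Halving: 132 → 66 → 33; 33 is odd.
So 132 = 2^2 · 33.

33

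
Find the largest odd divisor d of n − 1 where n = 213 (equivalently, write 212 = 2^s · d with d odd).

53

Halving: 212 → 106 → 53; 53 is odd.
So 212 = 2^2 · 53.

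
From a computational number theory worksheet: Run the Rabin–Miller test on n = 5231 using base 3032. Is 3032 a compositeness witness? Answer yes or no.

n − 1 = 5230 = 2^1 · 2615, so s = 1 and d = 2615.
Repeated squaring mod 5231: 3032^1 ≡ 3032, 3032^2 ≡ 2157, 3032^4 ≡ 2290, 3032^8 ≡ 2638, 3032^16 ≡ 1814, 3032^32 ≡ 297, 3032^64 ≡ 4513, 3032^128 ≡ 2886, 3032^256 ≡ 1244, 3032^512 ≡ 4391, 3032^1024 ≡ 4646, 3032^2048 ≡ 2210.
2615 = 2048 + 512 + 32 + 16 + 4 + 2 + 1, so 3032^2615 ≡ 2210·4391·297·1814·2290·2157·3032 ≡ 5230 (mod 5231).
x_0 = 3032^2615 mod 5231 = 5230.
x_0 = 5230 ≡ −1, so 3032 is not a witness.

no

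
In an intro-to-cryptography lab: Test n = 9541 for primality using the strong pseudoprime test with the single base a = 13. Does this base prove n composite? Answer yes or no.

n − 1 = 9540 = 2^2 · 2385, so s = 2 and d = 2385.
x_0 = 13^2385 mod 9541 = 3660.
x_0 is neither 1 nor 9540, so continue squaring.
x_1 = 3660^2 mod 9541 = 36.
Reached i = s−1 = 1 without hitting −1: 13 is a Miller–Rabin witness and 9541 is composite.

yes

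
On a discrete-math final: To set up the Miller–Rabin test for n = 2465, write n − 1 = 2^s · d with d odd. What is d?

77

Halving: 2464 → 1232 → 616 → 308 → 154 → 77; 77 is odd.
So 2464 = 2^5 · 77.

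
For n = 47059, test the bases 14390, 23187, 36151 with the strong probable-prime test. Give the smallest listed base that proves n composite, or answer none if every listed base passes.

none

n − 1 = 47058 = 2^1 · 23529, so s = 1 and d = 23529.
Base 14390: x_0 = 14390^23529 mod 47059 = 1. x_0 = 1, so 14390 is not a witness.
Base 23187: x_0 = 23187^23529 mod 47059 = 1. x_0 = 1, so 23187 is not a witness.
Base 36151: x_0 = 36151^23529 mod 47059 = 47058. x_0 = 47058 ≡ −1, so 36151 is not a witness.
No listed base is a witness for 47059.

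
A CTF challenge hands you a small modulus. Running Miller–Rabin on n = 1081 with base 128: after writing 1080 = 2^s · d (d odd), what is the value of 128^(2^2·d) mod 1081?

726

n − 1 = 1080 = 2^3 · 135, so s = 3 and d = 135.
x_0 = 128^135 mod 1081 = 380.
x_1 = 380^2 mod 1081 = 627.
x_2 = 627^2 mod 1081 = 726.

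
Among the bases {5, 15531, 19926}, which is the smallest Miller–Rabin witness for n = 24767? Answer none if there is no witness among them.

none

n − 1 = 24766 = 2^1 · 12383, so s = 1 and d = 12383.
Base 5: x_0 = 5^12383 mod 24767 = 24766. x_0 = 24766 ≡ −1, so 5 is not a witness.
Base 15531: x_0 = 15531^12383 mod 24767 = 1. x_0 = 1, so 15531 is not a witness.
Base 19926: x_0 = 19926^12383 mod 24767 = 24766. x_0 = 24766 ≡ −1, so 19926 is not a witness.
No listed base is a witness for 24767.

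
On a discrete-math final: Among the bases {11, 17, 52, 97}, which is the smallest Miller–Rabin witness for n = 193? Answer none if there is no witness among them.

n − 1 = 192 = 2^6 · 3, so s = 6 and d = 3.
Base 11: x_0 = 11^3 mod 193 = 173. x_0 is neither 1 nor 192, so continue squaring. x_1 = 173^2 mod 193 = 14. x_2 = 14^2 mod 193 = 3. x_3 = 3^2 mod 193 = 9. x_4 = 9^2 mod 193 = 81. x_5 = 81^2 mod 193 = 192. x_5 ≡ −1, so 11 is not a witness.
Base 17: x_0 = 17^3 mod 193 = 88. x_0 is neither 1 nor 192, so continue squaring. x_1 = 88^2 mod 193 = 24. x_2 = 24^2 mod 193 = 190. x_3 = 190^2 mod 193 = 9. x_4 = 9^2 mod 193 = 81. x_5 = 81^2 mod 193 = 192. x_5 ≡ −1, so 17 is not a witness.
Base 52: x_0 = 52^3 mod 193 = 104. x_0 is neither 1 nor 192, so continue squaring. x_1 = 104^2 mod 193 = 8. x_2 = 8^2 mod 193 = 64. x_3 = 64^2 mod 193 = 43. x_4 = 43^2 mod 193 = 112. x_5 = 112^2 mod 193 = 192. x_5 ≡ −1, so 52 is not a witness.
Base 97: x_0 = 97^3 mod 193 = 169. x_0 is neither 1 nor 192, so continue squaring. x_1 = 169^2 mod 193 = 190. x_2 = 190^2 mod 193 = 9. x_3 = 9^2 mod 193 = 81. x_4 = 81^2 mod 193 = 192. x_4 ≡ −1, so 97 is not a witness.
No listed base is a witness for 193.

none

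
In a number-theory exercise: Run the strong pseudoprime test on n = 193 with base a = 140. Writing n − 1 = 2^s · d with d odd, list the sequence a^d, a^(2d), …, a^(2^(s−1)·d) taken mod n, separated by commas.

119, 72, 166, 150, 112, 192

n − 1 = 192 = 2^6 · 3, so s = 6 and d = 3.
x_0 = 140^3 mod 193 = 119.
x_1 = 119^2 mod 193 = 72.
x_2 = 72^2 mod 193 = 166.
x_3 = 166^2 mod 193 = 150.
x_4 = 150^2 mod 193 = 112.
x_5 = 112^2 mod 193 = 192.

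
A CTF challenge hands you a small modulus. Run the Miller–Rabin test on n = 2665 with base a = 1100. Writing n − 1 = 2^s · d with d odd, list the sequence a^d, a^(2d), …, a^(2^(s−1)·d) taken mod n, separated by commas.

n − 1 = 2664 = 2^3 · 333, so s = 3 and d = 333.
x_0 = 1100^333 mod 2665 = 2530.
x_1 = 2530^2 mod 2665 = 2235.
x_2 = 2235^2 mod 2665 = 1015.

2530, 2235, 1015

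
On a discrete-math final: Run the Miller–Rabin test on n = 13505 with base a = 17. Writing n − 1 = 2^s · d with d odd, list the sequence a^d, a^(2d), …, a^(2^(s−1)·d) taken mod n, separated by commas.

n − 1 = 13504 = 2^6 · 211, so s = 6 and d = 211.
x_0 = 17^211 mod 13505 = 1408.
x_1 = 1408^2 mod 13505 = 10734.
x_2 = 10734^2 mod 13505 = 7601.
x_3 = 7601^2 mod 13505 = 811.
x_4 = 811^2 mod 13505 = 9481.
x_5 = 9481^2 mod 13505 = 81.

1408, 10734, 7601, 811, 9481, 81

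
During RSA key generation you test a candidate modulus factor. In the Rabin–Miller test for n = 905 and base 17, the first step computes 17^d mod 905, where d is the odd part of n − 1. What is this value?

n − 1 = 904 = 2^3 · 113, so s = 3 and d = 113.
By repeated squaring, 17^113 ≡ 817 (mod 905).

817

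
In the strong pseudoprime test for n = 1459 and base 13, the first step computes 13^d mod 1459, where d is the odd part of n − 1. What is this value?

1

n − 1 = 1458 = 2^1 · 729, so s = 1 and d = 729.
Repeated squaring mod 1459: 13^1 ≡ 13, 13^2 ≡ 169, 13^4 ≡ 840, 13^8 ≡ 903, 13^16 ≡ 1287, 13^32 ≡ 404, 13^64 ≡ 1267, 13^128 ≡ 389, 13^256 ≡ 1044, 13^512 ≡ 63.
729 = 512 + 128 + 64 + 16 + 8 + 1, so 13^729 ≡ 63·389·1267·1287·903·13 ≡ 1 (mod 1459).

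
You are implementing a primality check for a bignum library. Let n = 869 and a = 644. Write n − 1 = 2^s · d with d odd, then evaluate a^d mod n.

580

n − 1 = 868 = 2^2 · 217, so s = 2 and d = 217.
Repeated squaring mod 869: 644^1 ≡ 644, 644^2 ≡ 223, 644^4 ≡ 196, 644^8 ≡ 180, 644^16 ≡ 247, 644^32 ≡ 179, 644^64 ≡ 757, 644^128 ≡ 378.
217 = 128 + 64 + 16 + 8 + 1, so 644^217 ≡ 378·757·247·180·644 ≡ 580 (mod 869).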